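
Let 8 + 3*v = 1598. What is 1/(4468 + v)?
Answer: 1/4998 ≈ 0.00020008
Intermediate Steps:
v = 530 (v = -8/3 + (⅓)*1598 = -8/3 + 1598/3 = 530)
1/(4468 + v) = 1/(4468 + 530) = 1/4998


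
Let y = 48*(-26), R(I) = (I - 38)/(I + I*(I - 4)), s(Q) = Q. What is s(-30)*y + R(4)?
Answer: 74863/2 ≈ 37432.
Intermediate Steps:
R(I) = (-38 + I)/(I + I*(-4 + I))
y = -1248
s(-30)*y + R(4) = -30*(-1248) + (-38 + 4)/(4*(-3 + 4)) = 37440 + (¼)*(-34)/1 = 37440 + (¼)*1*(-34) = 37440 - 17/2 = 74863/2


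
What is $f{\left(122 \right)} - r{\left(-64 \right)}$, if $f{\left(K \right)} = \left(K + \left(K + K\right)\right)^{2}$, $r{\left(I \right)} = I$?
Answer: $134020$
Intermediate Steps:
$f{\left(K \right)} = 9 K^{2}$ ($f{\left(K \right)} = \left(K + 2 K\right)^{2} = \left(3 K\right)^{2} = 9 K^{2}$)
$f{\left(122 \right)} - r{\left(-64 \right)} = 9 \cdot 122^{2} - -64 = 9 \cdot 14884 + 64 = 133956 + 64 = 134020$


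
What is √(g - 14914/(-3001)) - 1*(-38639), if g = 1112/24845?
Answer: 38639 + √27876095004826490/74559845 ≈ 38641.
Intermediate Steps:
g = 1112/24845 (g = 1112*(1/24845) = 1112/24845 ≈ 0.044757)
√(g - 14914/(-3001)) - 1*(-38639) = √(1112/24845 - 14914/(-3001)) - 1*(-38639) = √(1112/24845 - 14914*(-1/3001)) + 38639 = √(1112/24845 + 14914/3001) + 38639 = √(373875442/74559845) + 38639 = √27876095004826490/74559845 + 38639 = 38639 + √27876095004826490/74559845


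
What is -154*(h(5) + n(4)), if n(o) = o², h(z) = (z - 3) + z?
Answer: -3542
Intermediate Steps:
h(z) = -3 + 2*z (h(z) = (-3 + z) + z = -3 + 2*z)
-154*(h(5) + n(4)) = -154*((-3 + 2*5) + 4²) = -154*((-3 + 10) + 16) = -154*(7 + 16) = -154*23 = -3542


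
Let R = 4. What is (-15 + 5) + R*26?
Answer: 94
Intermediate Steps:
(-15 + 5) + R*26 = (-15 + 5) + 4*26 = -10 + 104 = 94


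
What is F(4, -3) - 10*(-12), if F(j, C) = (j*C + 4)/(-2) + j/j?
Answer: 125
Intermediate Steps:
F(j, C) = -1 - C*j/2 (F(j, C) = (C*j + 4)*(-½) + 1 = (4 + C*j)*(-½) + 1 = (-2 - C*j/2) + 1 = -1 - C*j/2)
F(4, -3) - 10*(-12) = (-1 - ½*(-3)*4) - 10*(-12) = (-1 + 6) + 120 = 5 + 120 = 125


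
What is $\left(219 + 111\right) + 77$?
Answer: $407$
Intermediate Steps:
$\left(219 + 111\right) + 77 = 330 + 77 = 407$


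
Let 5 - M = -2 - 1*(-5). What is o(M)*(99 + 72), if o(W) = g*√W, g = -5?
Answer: -855*√2 ≈ -1209.2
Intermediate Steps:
M = 2 (M = 5 - (-2 - 1*(-5)) = 5 - (-2 + 5) = 5 - 1*3 = 5 - 3 = 2)
o(W) = -5*√W
o(M)*(99 + 72) = (-5*√2)*(99 + 72) = -5*√2*171 = -855*√2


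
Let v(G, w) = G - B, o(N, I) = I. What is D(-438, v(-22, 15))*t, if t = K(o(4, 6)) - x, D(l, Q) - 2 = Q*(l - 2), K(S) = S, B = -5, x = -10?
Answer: 119712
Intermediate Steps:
v(G, w) = 5 + G (v(G, w) = G - 1*(-5) = G + 5 = 5 + G)
D(l, Q) = 2 + Q*(-2 + l) (D(l, Q) = 2 + Q*(l - 2) = 2 + Q*(-2 + l))
t = 16 (t = 6 - 1*(-10) = 6 + 10 = 16)
D(-438, v(-22, 15))*t = (2 - 2*(5 - 22) + (5 - 22)*(-438))*16 = (2 - 2*(-17) - 17*(-438))*16 = (2 + 34 + 7446)*16 = 7482*16 = 119712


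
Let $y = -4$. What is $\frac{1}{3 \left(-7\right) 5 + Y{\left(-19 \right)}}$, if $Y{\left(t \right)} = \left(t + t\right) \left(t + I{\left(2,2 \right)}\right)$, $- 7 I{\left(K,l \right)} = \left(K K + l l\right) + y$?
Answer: $\frac{7}{4471} \approx 0.0015656$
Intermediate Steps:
$I{\left(K,l \right)} = \frac{4}{7} - \frac{K^{2}}{7} - \frac{l^{2}}{7}$ ($I{\left(K,l \right)} = - \frac{\left(K K + l l\right) - 4}{7} = - \frac{\left(K^{2} + l^{2}\right) - 4}{7} = - \frac{-4 + K^{2} + l^{2}}{7} = \frac{4}{7} - \frac{K^{2}}{7} - \frac{l^{2}}{7}$)
$Y{\left(t \right)} = 2 t \left(- \frac{4}{7} + t\right)$ ($Y{\left(t \right)} = \left(t + t\right) \left(t - \left(- \frac{4}{7} + \frac{8}{7}\right)\right) = 2 t \left(t - \frac{4}{7}\right) = 2 t \left(- \frac{4}{7} + t\right)$)
$\frac{1}{3 \left(-7\right) 5 + Y{\left(-19 \right)}} = \frac{1}{3 \left(-7\right) 5 + \frac{2}{7} \left(-19\right) \left(-4 + 7 \left(-19\right)\right)} = \frac{1}{\left(-21\right) 5 + \frac{2}{7} \left(-19\right) \left(-4 - 133\right)} = \frac{1}{-105 + \frac{2}{7} \left(-19\right) \left(-137\right)} = \frac{1}{-105 + \frac{5206}{7}} = \frac{1}{\frac{4471}{7}} = \frac{7}{4471}$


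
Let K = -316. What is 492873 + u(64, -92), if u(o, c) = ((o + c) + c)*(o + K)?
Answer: 523113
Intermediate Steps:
u(o, c) = (-316 + o)*(o + 2*c) (u(o, c) = ((o + c) + c)*(o - 316) = ((c + o) + c)*(-316 + o) = (o + 2*c)*(-316 + o) = (-316 + o)*(o + 2*c))
492873 + u(64, -92) = 492873 + (64**2 - 632*(-92) - 316*64 + 2*(-92)*64) = 492873 + (4096 + 58144 - 20224 - 11776) = 492873 + 30240 = 523113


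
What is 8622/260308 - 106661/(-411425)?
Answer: 15656008969/53548609450 ≈ 0.29237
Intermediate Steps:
8622/260308 - 106661/(-411425) = 8622*(1/260308) - 106661*(-1/411425) = 4311/130154 + 106661/411425 = 15656008969/53548609450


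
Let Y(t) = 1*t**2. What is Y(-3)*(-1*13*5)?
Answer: -585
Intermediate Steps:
Y(t) = t**2
Y(-3)*(-1*13*5) = (-3)**2*(-1*13*5) = 9*(-13*5) = 9*(-65) = -585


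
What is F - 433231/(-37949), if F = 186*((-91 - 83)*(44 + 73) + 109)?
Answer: -142927416755/37949 ≈ -3.7663e+6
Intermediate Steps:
F = -3766314 (F = 186*(-174*117 + 109) = 186*(-20358 + 109) = 186*(-20249) = -3766314)
F - 433231/(-37949) = -3766314 - 433231/(-37949) = -3766314 - 433231*(-1/37949) = -3766314 + 433231/37949 = -142927416755/37949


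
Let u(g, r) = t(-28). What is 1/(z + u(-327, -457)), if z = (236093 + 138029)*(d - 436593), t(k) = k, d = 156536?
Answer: -1/104775484982 ≈ -9.5442e-12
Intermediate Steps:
z = -104775484954 (z = (236093 + 138029)*(156536 - 436593) = 374122*(-280057) = -104775484954)
u(g, r) = -28
1/(z + u(-327, -457)) = 1/(-104775484954 - 28) = 1/(-104775484982) = -1/104775484982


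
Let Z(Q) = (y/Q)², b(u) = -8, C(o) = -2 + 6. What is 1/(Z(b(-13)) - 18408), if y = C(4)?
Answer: -4/73631 ≈ -5.4325e-5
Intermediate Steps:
C(o) = 4
y = 4
Z(Q) = 16/Q² (Z(Q) = (4/Q)² = 16/Q²)
1/(Z(b(-13)) - 18408) = 1/(16/(-8)² - 18408) = 1/(16*(1/64) - 18408) = 1/(¼ - 18408) = 1/(-73631/4) = -4/73631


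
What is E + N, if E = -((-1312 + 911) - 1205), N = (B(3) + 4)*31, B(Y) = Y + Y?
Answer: 1916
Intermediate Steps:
B(Y) = 2*Y
N = 310 (N = (2*3 + 4)*31 = (6 + 4)*31 = 10*31 = 310)
E = 1606 (E = -(-401 - 1205) = -1*(-1606) = 1606)
E + N = 1606 + 310 = 1916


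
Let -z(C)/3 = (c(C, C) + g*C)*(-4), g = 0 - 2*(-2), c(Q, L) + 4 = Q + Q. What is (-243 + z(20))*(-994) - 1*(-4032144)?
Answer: 2890038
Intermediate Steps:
c(Q, L) = -4 + 2*Q (c(Q, L) = -4 + (Q + Q) = -4 + 2*Q)
g = 4 (g = 0 + 4 = 4)
z(C) = -48 + 72*C (z(C) = -3*((-4 + 2*C) + 4*C)*(-4) = -3*(-4 + 6*C)*(-4) = -3*(16 - 24*C) = -48 + 72*C)
(-243 + z(20))*(-994) - 1*(-4032144) = (-243 + (-48 + 72*20))*(-994) - 1*(-4032144) = (-243 + (-48 + 1440))*(-994) + 4032144 = (-243 + 1392)*(-994) + 4032144 = 1149*(-994) + 4032144 = -1142106 + 4032144 = 2890038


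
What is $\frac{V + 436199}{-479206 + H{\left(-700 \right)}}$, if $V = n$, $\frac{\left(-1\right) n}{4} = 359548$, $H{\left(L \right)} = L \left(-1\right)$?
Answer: $\frac{1001993}{478506} \approx 2.094$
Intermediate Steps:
$H{\left(L \right)} = - L$
$n = -1438192$ ($n = \left(-4\right) 359548 = -1438192$)
$V = -1438192$
$\frac{V + 436199}{-479206 + H{\left(-700 \right)}} = \frac{-1438192 + 436199}{-479206 - -700} = - \frac{1001993}{-479206 + 700} = - \frac{1001993}{-478506} = \left(-1001993\right) \left(- \frac{1}{478506}\right) = \frac{1001993}{478506}$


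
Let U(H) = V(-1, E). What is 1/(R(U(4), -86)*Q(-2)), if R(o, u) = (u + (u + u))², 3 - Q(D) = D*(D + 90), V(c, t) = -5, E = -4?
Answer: 1/11914956 ≈ 8.3928e-8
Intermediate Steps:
Q(D) = 3 - D*(90 + D) (Q(D) = 3 - D*(D + 90) = 3 - D*(90 + D))
U(H) = -5
R(o, u) = 9*u² (R(o, u) = (u + 2*u)² = (3*u)² = 9*u²)
1/(R(U(4), -86)*Q(-2)) = 1/(((9*(-86)²))*(3 - 1*(-2)² - 90*(-2))) = 1/(((9*7396))*(3 - 1*4 + 180)) = 1/(66564*(3 - 4 + 180)) = (1/66564)/179 = (1/66564)*(1/179) = 1/11914956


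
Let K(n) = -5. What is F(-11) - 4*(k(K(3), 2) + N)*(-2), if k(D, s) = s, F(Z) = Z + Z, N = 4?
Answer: 26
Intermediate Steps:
F(Z) = 2*Z
F(-11) - 4*(k(K(3), 2) + N)*(-2) = 2*(-11) - 4*(2 + 4)*(-2) = -22 - 4*6*(-2) = -22 - 24*(-2) = -22 + 48 = 26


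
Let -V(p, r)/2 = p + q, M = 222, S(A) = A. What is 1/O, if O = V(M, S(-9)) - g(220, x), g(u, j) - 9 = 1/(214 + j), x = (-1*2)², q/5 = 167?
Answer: -218/462815 ≈ -0.00047103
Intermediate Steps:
q = 835 (q = 5*167 = 835)
V(p, r) = -1670 - 2*p (V(p, r) = -2*(p + 835) = -2*(835 + p) = -1670 - 2*p)
x = 4 (x = (-2)² = 4)
g(u, j) = 9 + 1/(214 + j)
O = -462815/218 (O = (-1670 - 2*222) - (1927 + 9*4)/(214 + 4) = (-1670 - 444) - (1927 + 36)/218 = -2114 - 1963/218 = -462815/218 ≈ -2123.0)
1/O = 1/(-462815/218) = -218/462815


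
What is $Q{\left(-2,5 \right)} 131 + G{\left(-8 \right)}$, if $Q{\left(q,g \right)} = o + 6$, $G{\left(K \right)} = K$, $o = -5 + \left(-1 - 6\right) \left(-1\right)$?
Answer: $1040$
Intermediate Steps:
$o = 2$ ($o = -5 + \left(-1 - 6\right) \left(-1\right) = -5 - -7 = -5 + 7 = 2$)
$Q{\left(q,g \right)} = 8$ ($Q{\left(q,g \right)} = 2 + 6 = 8$)
$Q{\left(-2,5 \right)} 131 + G{\left(-8 \right)} = 8 \cdot 131 - 8 = 1048 - 8 = 1040$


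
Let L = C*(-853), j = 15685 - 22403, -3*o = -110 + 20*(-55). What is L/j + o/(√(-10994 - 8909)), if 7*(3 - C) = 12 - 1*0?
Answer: 7677/47026 - 1210*I*√19903/59709 ≈ 0.16325 - 2.8589*I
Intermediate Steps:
C = 9/7 (C = 3 - (12 - 1*0)/7 = 3 - (12 + 0)/7 = 3 - ⅐*12 = 3 - 12/7 = 9/7 ≈ 1.2857)
o = 1210/3 (o = -(-110 + 20*(-55))/3 = -(-110 - 1100)/3 = -⅓*(-1210) = 1210/3 ≈ 403.33)
j = -6718
L = -7677/7 (L = (9/7)*(-853) = -7677/7 ≈ -1096.7)
L/j + o/(√(-10994 - 8909)) = -7677/7/(-6718) + 1210/(3*(√(-10994 - 8909))) = -7677/7*(-1/6718) + 1210/(3*(√(-19903))) = 7677/47026 + 1210/(3*((I*√19903))) = 7677/47026 + 1210*(-I*√19903/19903)/3 = 7677/47026 - 1210*I*√19903/59709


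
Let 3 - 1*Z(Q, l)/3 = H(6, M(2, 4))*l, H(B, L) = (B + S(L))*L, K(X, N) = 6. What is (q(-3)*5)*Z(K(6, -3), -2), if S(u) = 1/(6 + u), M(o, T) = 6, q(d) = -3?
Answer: -3420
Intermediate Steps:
H(B, L) = L*(B + 1/(6 + L)) (H(B, L) = (B + 1/(6 + L))*L = L*(B + 1/(6 + L)))
Z(Q, l) = 9 - 219*l/2 (Z(Q, l) = 9 - 3*6*(1 + 6*(6 + 6))/(6 + 6)*l = 9 - 3*6*(1 + 6*12)/12*l = 9 - 3*6*(1/12)*(1 + 72)*l = 9 - 3*6*(1/12)*73*l = 9 - 219*l/2)
(q(-3)*5)*Z(K(6, -3), -2) = (-3*5)*(9 - 219/2*(-2)) = -15*(9 + 219) = -15*228 = -3420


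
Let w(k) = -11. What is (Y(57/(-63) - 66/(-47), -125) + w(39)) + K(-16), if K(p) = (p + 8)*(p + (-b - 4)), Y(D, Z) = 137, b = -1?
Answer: 278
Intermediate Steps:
K(p) = (-3 + p)*(8 + p) (K(p) = (p + 8)*(p + (-1*(-1) - 4)) = (8 + p)*(p + (1 - 4)) = (8 + p)*(p - 3) = (8 + p)*(-3 + p) = (-3 + p)*(8 + p))
(Y(57/(-63) - 66/(-47), -125) + w(39)) + K(-16) = (137 - 11) + (-24 + (-16)² + 5*(-16)) = 126 + (-24 + 256 - 80) = 126 + 152 = 278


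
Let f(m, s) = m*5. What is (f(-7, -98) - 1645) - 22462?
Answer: -24142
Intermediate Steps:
f(m, s) = 5*m
(f(-7, -98) - 1645) - 22462 = (5*(-7) - 1645) - 22462 = (-35 - 1645) - 22462 = -1680 - 22462 = -24142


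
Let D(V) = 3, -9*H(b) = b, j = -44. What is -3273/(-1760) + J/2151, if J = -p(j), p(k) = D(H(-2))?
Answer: 2344981/1261920 ≈ 1.8583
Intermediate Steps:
H(b) = -b/9
p(k) = 3
J = -3 (J = -1*3 = -3)
-3273/(-1760) + J/2151 = -3273/(-1760) - 3/2151 = -3273*(-1/1760) - 3*1/2151 = 3273/1760 - 1/717 = 2344981/1261920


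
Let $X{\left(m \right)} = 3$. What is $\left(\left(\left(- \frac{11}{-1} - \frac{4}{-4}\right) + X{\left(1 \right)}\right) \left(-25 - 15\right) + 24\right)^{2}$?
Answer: $331776$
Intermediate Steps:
$\left(\left(\left(- \frac{11}{-1} - \frac{4}{-4}\right) + X{\left(1 \right)}\right) \left(-25 - 15\right) + 24\right)^{2} = \left(\left(\left(- \frac{11}{-1} - \frac{4}{-4}\right) + 3\right) \left(-25 - 15\right) + 24\right)^{2} = \left(\left(\left(\left(-11\right) \left(-1\right) - -1\right) + 3\right) \left(-40\right) + 24\right)^{2} = \left(\left(\left(11 + 1\right) + 3\right) \left(-40\right) + 24\right)^{2} = \left(\left(12 + 3\right) \left(-40\right) + 24\right)^{2} = \left(15 \left(-40\right) + 24\right)^{2} = \left(-600 + 24\right)^{2} = \left(-576\right)^{2} = 331776$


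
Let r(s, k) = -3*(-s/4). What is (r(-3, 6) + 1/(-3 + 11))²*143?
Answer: 41327/64 ≈ 645.73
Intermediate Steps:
r(s, k) = 3*s/4 (r(s, k) = -(-3)*s/4 = 3*s/4)
(r(-3, 6) + 1/(-3 + 11))²*143 = ((¾)*(-3) + 1/(-3 + 11))²*143 = (-9/4 + 1/8)²*143 = (-9/4 + ⅛)²*143 = (-17/8)²*143 = (289/64)*143 = 41327/64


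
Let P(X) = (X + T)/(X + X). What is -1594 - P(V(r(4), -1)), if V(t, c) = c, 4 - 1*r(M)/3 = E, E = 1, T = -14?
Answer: -3203/2 ≈ -1601.5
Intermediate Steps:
r(M) = 9 (r(M) = 12 - 3*1 = 12 - 3 = 9)
P(X) = (-14 + X)/(2*X) (P(X) = (X - 14)/(X + X) = (-14 + X)/((2*X)) = (-14 + X)*(1/(2*X)) = (-14 + X)/(2*X))
-1594 - P(V(r(4), -1)) = -1594 - (-14 - 1)/(2*(-1)) = -1594 - (-1)*(-15)/2 = -1594 - 1*15/2 = -1594 - 15/2 = -3203/2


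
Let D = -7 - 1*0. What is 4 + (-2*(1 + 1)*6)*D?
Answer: 172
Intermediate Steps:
D = -7 (D = -7 + 0 = -7)
4 + (-2*(1 + 1)*6)*D = 4 + (-2*(1 + 1)*6)*(-7) = 4 + (-2*2*6)*(-7) = 4 - 4*6*(-7) = 4 - 24*(-7) = 4 + 168 = 172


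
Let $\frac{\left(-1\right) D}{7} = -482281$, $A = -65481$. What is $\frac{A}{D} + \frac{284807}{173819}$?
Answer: $\frac{950117191430}{586807207973} \approx 1.6191$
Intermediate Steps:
$D = 3375967$ ($D = \left(-7\right) \left(-482281\right) = 3375967$)
$\frac{A}{D} + \frac{284807}{173819} = - \frac{65481}{3375967} + \frac{284807}{173819} = \frac{950117191430}{586807207973}$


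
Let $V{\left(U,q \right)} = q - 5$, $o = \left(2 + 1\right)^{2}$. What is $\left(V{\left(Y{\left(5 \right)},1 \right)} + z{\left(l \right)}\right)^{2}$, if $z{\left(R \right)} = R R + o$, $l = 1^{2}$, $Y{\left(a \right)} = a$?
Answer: $36$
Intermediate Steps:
$o = 9$ ($o = 3^{2} = 9$)
$V{\left(U,q \right)} = -5 + q$
$l = 1$
$z{\left(R \right)} = 9 + R^{2}$ ($z{\left(R \right)} = R R + 9 = R^{2} + 9 = 9 + R^{2}$)
$\left(V{\left(Y{\left(5 \right)},1 \right)} + z{\left(l \right)}\right)^{2} = \left(\left(-5 + 1\right) + \left(9 + 1^{2}\right)\right)^{2} = \left(-4 + \left(9 + 1\right)\right)^{2} = \left(-4 + 10\right)^{2} = 6^{2} = 36$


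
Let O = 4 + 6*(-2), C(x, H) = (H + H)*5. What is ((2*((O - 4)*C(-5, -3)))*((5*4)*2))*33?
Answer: 950400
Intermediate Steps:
C(x, H) = 10*H (C(x, H) = (2*H)*5 = 10*H)
O = -8 (O = 4 - 12 = -8)
((2*((O - 4)*C(-5, -3)))*((5*4)*2))*33 = ((2*((-8 - 4)*(10*(-3))))*((5*4)*2))*33 = ((2*(-12*(-30)))*(20*2))*33 = ((2*360)*40)*33 = (720*40)*33 = 28800*33 = 950400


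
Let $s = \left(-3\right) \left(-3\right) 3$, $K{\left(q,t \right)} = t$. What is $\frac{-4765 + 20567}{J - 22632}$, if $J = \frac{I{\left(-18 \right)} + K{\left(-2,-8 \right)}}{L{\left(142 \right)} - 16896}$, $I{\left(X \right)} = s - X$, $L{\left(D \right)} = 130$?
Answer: $- \frac{264936332}{379448149} \approx -0.69821$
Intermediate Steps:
$s = 27$ ($s = 9 \cdot 3 = 27$)
$I{\left(X \right)} = 27 - X$
$J = - \frac{37}{16766}$ ($J = \frac{\left(27 - -18\right) - 8}{130 - 16896} = \frac{\left(27 + 18\right) - 8}{-16766} = \left(45 - 8\right) \left(- \frac{1}{16766}\right) = 37 \left(- \frac{1}{16766}\right) = - \frac{37}{16766} \approx -0.0022068$)
$\frac{-4765 + 20567}{J - 22632} = \frac{-4765 + 20567}{- \frac{37}{16766} - 22632} = \frac{15802}{- \frac{379448149}{16766}} = 15802 \left(- \frac{16766}{379448149}\right) = - \frac{264936332}{379448149}$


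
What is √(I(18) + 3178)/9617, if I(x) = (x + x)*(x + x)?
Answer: √4474/9617 ≈ 0.0069552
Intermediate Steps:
I(x) = 4*x² (I(x) = (2*x)*(2*x) = 4*x²)
√(I(18) + 3178)/9617 = √(4*18² + 3178)/9617 = √(4*324 + 3178)*(1/9617) = √(1296 + 3178)*(1/9617) = √4474*(1/9617) = √4474/9617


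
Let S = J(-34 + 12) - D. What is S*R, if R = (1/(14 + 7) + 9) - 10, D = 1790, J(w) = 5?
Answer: 1700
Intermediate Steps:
R = -20/21 (R = (1/21 + 9) - 10 = 190/21 - 10 = -20/21 ≈ -0.95238)
S = -1785 (S = 5 - 1*1790 = 5 - 1790 = -1785)
S*R = -1785*(-20/21) = 1700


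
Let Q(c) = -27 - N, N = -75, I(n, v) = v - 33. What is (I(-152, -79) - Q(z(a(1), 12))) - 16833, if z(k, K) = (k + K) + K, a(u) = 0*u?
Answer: -16993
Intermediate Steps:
a(u) = 0
I(n, v) = -33 + v
z(k, K) = k + 2*K (z(k, K) = (K + k) + K = k + 2*K)
Q(c) = 48 (Q(c) = -27 - 1*(-75) = -27 + 75 = 48)
(I(-152, -79) - Q(z(a(1), 12))) - 16833 = ((-33 - 79) - 1*48) - 16833 = (-112 - 48) - 16833 = -160 - 16833 = -16993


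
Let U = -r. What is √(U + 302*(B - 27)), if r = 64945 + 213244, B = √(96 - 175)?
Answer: √(-286343 + 302*I*√79) ≈ 2.508 + 535.12*I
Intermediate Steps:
B = I*√79 (B = √(-79) = I*√79 ≈ 8.8882*I)
r = 278189
U = -278189 (U = -1*278189 = -278189)
√(U + 302*(B - 27)) = √(-278189 + 302*(I*√79 - 27)) = √(-278189 + 302*(-27 + I*√79)) = √(-278189 + (-8154 + 302*I*√79)) = √(-286343 + 302*I*√79)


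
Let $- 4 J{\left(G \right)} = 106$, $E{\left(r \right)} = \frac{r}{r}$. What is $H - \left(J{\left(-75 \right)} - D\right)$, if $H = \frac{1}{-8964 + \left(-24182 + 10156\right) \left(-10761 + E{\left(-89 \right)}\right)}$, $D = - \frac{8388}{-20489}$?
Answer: $\frac{83204139207303}{3092011299244} \approx 26.909$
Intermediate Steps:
$E{\left(r \right)} = 1$
$J{\left(G \right)} = - \frac{53}{2}$ ($J{\left(G \right)} = \left(- \frac{1}{4}\right) 106 = - \frac{53}{2}$)
$D = \frac{8388}{20489}$ ($D = \left(-8388\right) \left(- \frac{1}{20489}\right) = \frac{8388}{20489} \approx 0.40939$)
$H = \frac{1}{150910796}$ ($H = \frac{1}{-8964 + \left(-24182 + 10156\right) \left(-10761 + 1\right)} = \frac{1}{-8964 - -150919760} = \frac{1}{-8964 + 150919760} = \frac{1}{150910796} \approx 6.6264 \cdot 10^{-9}$)
$H - \left(J{\left(-75 \right)} - D\right) = \frac{1}{150910796} - \left(- \frac{53}{2} - \frac{8388}{20489}\right) = \frac{1}{150910796} - - \frac{1102693}{40978} = \frac{1}{150910796} + \frac{1102693}{40978} = \frac{83204139207303}{3092011299244}$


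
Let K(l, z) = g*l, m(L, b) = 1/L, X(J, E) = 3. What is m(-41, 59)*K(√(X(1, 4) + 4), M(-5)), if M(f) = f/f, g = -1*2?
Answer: 2*√7/41 ≈ 0.12906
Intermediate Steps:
g = -2
M(f) = 1
K(l, z) = -2*l
m(-41, 59)*K(√(X(1, 4) + 4), M(-5)) = (-2*√(3 + 4))/(-41) = -(-2)*√7/41 = 2*√7/41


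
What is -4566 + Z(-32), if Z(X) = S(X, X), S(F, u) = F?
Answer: -4598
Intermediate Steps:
Z(X) = X
-4566 + Z(-32) = -4566 - 32 = -4598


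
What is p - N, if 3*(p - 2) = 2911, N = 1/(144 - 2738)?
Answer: 7566701/7782 ≈ 972.33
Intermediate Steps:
N = -1/2594 (N = 1/(-2594) = -1/2594 ≈ -0.00038551)
p = 2917/3 (p = 2 + (1/3)*2911 = 2 + 2911/3 = 2917/3 ≈ 972.33)
p - N = 2917/3 - 1*(-1/2594) = 2917/3 + 1/2594 = 7566701/7782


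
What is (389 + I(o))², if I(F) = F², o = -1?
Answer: 152100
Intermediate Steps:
(389 + I(o))² = (389 + (-1)²)² = (389 + 1)² = 390² = 152100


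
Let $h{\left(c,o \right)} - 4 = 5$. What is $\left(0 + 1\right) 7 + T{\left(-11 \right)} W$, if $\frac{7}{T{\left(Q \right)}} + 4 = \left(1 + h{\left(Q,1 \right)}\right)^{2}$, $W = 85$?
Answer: $\frac{1267}{96} \approx 13.198$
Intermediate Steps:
$h{\left(c,o \right)} = 9$ ($h{\left(c,o \right)} = 4 + 5 = 9$)
$T{\left(Q \right)} = \frac{7}{96}$ ($T{\left(Q \right)} = \frac{7}{-4 + \left(1 + 9\right)^{2}} = \frac{7}{-4 + 10^{2}} = \frac{7}{-4 + 100} = \frac{7}{96}$)
$\left(0 + 1\right) 7 + T{\left(-11 \right)} W = \left(0 + 1\right) 7 + \frac{7}{96} \cdot 85 = 1 \cdot 7 + \frac{595}{96} = 7 + \frac{595}{96} = \frac{1267}{96}$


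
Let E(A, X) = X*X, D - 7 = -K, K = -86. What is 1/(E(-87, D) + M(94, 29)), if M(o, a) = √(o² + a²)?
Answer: 8649/74795524 - √9677/74795524 ≈ 0.00011432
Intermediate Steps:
M(o, a) = √(a² + o²)
D = 93 (D = 7 - 1*(-86) = 7 + 86 = 93)
E(A, X) = X²
1/(E(-87, D) + M(94, 29)) = 1/(93² + √(29² + 94²)) = 1/(8649 + √(841 + 8836)) = 1/(8649 + √9677)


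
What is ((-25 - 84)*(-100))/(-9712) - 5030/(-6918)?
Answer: -3319355/8398452 ≈ -0.39523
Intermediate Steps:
((-25 - 84)*(-100))/(-9712) - 5030/(-6918) = -109*(-100)*(-1/9712) - 5030*(-1/6918) = 10900*(-1/9712) + 2515/3459 = -2725/2428 + 2515/3459 = -3319355/8398452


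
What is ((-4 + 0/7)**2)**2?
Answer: 256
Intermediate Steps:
((-4 + 0/7)**2)**2 = ((-4 + 0*(1/7))**2)**2 = ((-4 + 0)**2)**2 = ((-4)**2)**2 = 16**2 = 256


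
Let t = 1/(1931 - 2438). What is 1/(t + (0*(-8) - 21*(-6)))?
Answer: 507/63881 ≈ 0.0079366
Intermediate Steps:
t = -1/507 (t = 1/(-507) = -1/507 ≈ -0.0019724)
1/(t + (0*(-8) - 21*(-6))) = 1/(-1/507 + (0*(-8) - 21*(-6))) = 1/(-1/507 + (0 + 126)) = 1/(-1/507 + 126) = 1/(63881/507) = 507/63881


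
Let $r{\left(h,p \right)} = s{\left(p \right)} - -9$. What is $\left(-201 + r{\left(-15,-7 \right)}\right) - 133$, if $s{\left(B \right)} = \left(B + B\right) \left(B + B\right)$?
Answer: $-129$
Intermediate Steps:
$s{\left(B \right)} = 4 B^{2}$ ($s{\left(B \right)} = 2 B 2 B = 4 B^{2}$)
$r{\left(h,p \right)} = 9 + 4 p^{2}$ ($r{\left(h,p \right)} = 4 p^{2} - -9 = 4 p^{2} + 9 = 9 + 4 p^{2}$)
$\left(-201 + r{\left(-15,-7 \right)}\right) - 133 = \left(-201 + \left(9 + 4 \left(-7\right)^{2}\right)\right) - 133 = \left(-201 + \left(9 + 4 \cdot 49\right)\right) - 133 = \left(-201 + \left(9 + 196\right)\right) - 133 = \left(-201 + 205\right) - 133 = 4 - 133 = -129$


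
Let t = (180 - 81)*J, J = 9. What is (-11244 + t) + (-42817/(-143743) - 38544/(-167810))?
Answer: -124858648389014/12060756415 ≈ -10352.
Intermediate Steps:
t = 891 (t = (180 - 81)*9 = 99*9 = 891)
(-11244 + t) + (-42817/(-143743) - 38544/(-167810)) = (-11244 + 891) + (-42817/(-143743) - 38544/(-167810)) = -10353 + (-42817*(-1/143743) - 38544*(-1/167810)) = -10353 + (42817/143743 + 19272/83905) = -10353 + 6362775481/12060756415 = -124858648389014/12060756415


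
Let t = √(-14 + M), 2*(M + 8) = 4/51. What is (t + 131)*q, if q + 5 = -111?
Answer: -15196 - 464*I*√3570/51 ≈ -15196.0 - 543.6*I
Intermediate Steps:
q = -116 (q = -5 - 111 = -116)
M = -406/51 (M = -8 + (4/51)/2 = -8 + (4*(1/51))/2 = -8 + (½)*(4/51) = -8 + 2/51 = -406/51 ≈ -7.9608)
t = 4*I*√3570/51 (t = √(-14 - 406/51) = √(-1120/51) = 4*I*√3570/51 ≈ 4.6862*I)
(t + 131)*q = (4*I*√3570/51 + 131)*(-116) = (131 + 4*I*√3570/51)*(-116) = -15196 - 464*I*√3570/51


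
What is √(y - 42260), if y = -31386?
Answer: I*√73646 ≈ 271.38*I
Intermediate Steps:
√(y - 42260) = √(-31386 - 42260) = √(-73646) = I*√73646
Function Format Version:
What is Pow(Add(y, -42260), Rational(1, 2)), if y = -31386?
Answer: Mul(I, Pow(73646, Rational(1, 2))) ≈ Mul(271.38, I)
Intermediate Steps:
Pow(Add(y, -42260), Rational(1, 2)) = Pow(Add(-31386, -42260), Rational(1, 2)) = Pow(-73646, Rational(1, 2)) = Mul(I, Pow(73646, Rational(1, 2)))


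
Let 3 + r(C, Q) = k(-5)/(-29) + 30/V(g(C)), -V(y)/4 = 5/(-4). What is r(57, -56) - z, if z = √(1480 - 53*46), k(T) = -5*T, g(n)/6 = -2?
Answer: 62/29 - I*√958 ≈ 2.1379 - 30.952*I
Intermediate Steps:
g(n) = -12 (g(n) = 6*(-2) = -12)
V(y) = 5 (V(y) = -20/(-4) = -20*(-1)/4 = -4*(-5/4) = 5)
z = I*√958 (z = √(1480 - 2438) = √(-958) = I*√958 ≈ 30.952*I)
r(C, Q) = 62/29 (r(C, Q) = -3 + (-5*(-5)/(-29) + 30/5) = -3 + (25*(-1/29) + 30*(⅕)) = -3 + (-25/29 + 6) = -3 + 149/29 = 62/29)
r(57, -56) - z = 62/29 - I*√958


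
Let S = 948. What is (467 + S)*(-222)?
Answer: -314130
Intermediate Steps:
(467 + S)*(-222) = (467 + 948)*(-222) = 1415*(-222) = -314130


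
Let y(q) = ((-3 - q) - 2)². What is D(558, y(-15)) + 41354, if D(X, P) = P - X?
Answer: 40896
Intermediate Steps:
y(q) = (-5 - q)²
D(558, y(-15)) + 41354 = ((5 - 15)² - 1*558) + 41354 = ((-10)² - 558) + 41354 = (100 - 558) + 41354 = -458 + 41354 = 40896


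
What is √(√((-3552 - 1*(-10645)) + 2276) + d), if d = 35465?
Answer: √(35465 + 3*√1041) ≈ 188.58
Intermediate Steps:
√(√((-3552 - 1*(-10645)) + 2276) + d) = √(√((-3552 - 1*(-10645)) + 2276) + 35465) = √(√((-3552 + 10645) + 2276) + 35465) = √(√(7093 + 2276) + 35465) = √(√9369 + 35465) = √(3*√1041 + 35465) = √(35465 + 3*√1041)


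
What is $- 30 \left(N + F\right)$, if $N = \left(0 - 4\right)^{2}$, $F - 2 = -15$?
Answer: $-90$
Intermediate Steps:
$F = -13$ ($F = 2 - 15 = -13$)
$N = 16$ ($N = \left(-4\right)^{2} = 16$)
$- 30 \left(N + F\right) = - 30 \left(16 - 13\right) = \left(-30\right) 3 = -90$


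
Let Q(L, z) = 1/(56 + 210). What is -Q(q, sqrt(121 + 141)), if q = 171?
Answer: -1/266 ≈ -0.0037594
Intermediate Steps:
Q(L, z) = 1/266
-Q(q, sqrt(121 + 141)) = -1*1/266 = -1/266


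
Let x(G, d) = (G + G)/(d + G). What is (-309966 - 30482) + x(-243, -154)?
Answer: -135157370/397 ≈ -3.4045e+5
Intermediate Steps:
x(G, d) = 2*G/(G + d) (x(G, d) = (2*G)/(G + d) = 2*G/(G + d))
(-309966 - 30482) + x(-243, -154) = (-309966 - 30482) + 2*(-243)/(-243 - 154) = -340448 + 2*(-243)/(-397) = -340448 + 2*(-243)*(-1/397) = -340448 + 486/397 = -135157370/397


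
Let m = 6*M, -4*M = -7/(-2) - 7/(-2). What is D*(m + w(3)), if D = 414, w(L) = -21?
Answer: -13041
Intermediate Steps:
M = -7/4 (M = -(-7/(-2) - 7/(-2))/4 = -(-7*(-1/2) - 7*(-1/2))/4 = -(7/2 + 7/2)/4 = -1/4*7 = -7/4 ≈ -1.7500)
m = -21/2 (m = 6*(-7/4) = -21/2 ≈ -10.500)
D*(m + w(3)) = 414*(-21/2 - 21) = 414*(-63/2) = -13041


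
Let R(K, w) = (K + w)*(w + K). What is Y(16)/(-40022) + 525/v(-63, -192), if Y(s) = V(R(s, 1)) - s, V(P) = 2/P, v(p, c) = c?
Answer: -1011908421/370123456 ≈ -2.7340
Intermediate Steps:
R(K, w) = (K + w)² (R(K, w) = (K + w)*(K + w) = (K + w)²)
Y(s) = -s + 2/(1 + s)² (Y(s) = 2/((s + 1)²) - s = 2/((1 + s)²) - s = 2/(1 + s)² - s = -s + 2/(1 + s)²)
Y(16)/(-40022) + 525/v(-63, -192) = (-1*16 + 2/(1 + 16)²)/(-40022) + 525/(-192) = (-16 + 2/17²)*(-1/40022) + 525*(-1/192) = (-16 + 2*(1/289))*(-1/40022) - 175/64 = (-16 + 2/289)*(-1/40022) - 175/64 = -4622/289*(-1/40022) - 175/64 = 2311/5783179 - 175/64 = -1011908421/370123456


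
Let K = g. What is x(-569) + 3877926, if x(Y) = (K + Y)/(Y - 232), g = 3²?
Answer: 3106219286/801 ≈ 3.8779e+6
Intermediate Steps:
g = 9
K = 9
x(Y) = (9 + Y)/(-232 + Y) (x(Y) = (9 + Y)/(Y - 232) = (9 + Y)/(-232 + Y))
x(-569) + 3877926 = (9 - 569)/(-232 - 569) + 3877926 = -560/(-801) + 3877926 = -1/801*(-560) + 3877926 = 560/801 + 3877926 = 3106219286/801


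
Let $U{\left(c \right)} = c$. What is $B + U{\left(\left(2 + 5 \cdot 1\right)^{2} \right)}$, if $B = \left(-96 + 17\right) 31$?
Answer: $-2400$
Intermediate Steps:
$B = -2449$ ($B = \left(-79\right) 31 = -2449$)
$B + U{\left(\left(2 + 5 \cdot 1\right)^{2} \right)} = -2449 + \left(2 + 5 \cdot 1\right)^{2} = -2449 + \left(2 + 5\right)^{2} = -2449 + 7^{2} = -2449 + 49 = -2400$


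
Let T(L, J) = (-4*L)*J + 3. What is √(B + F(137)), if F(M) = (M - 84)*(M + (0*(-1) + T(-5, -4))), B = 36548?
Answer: 4*√2483 ≈ 199.32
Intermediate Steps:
T(L, J) = 3 - 4*J*L (T(L, J) = -4*J*L + 3 = 3 - 4*J*L)
F(M) = (-84 + M)*(-77 + M) (F(M) = (M - 84)*(M + (0*(-1) + (3 - 4*(-4)*(-5)))) = (-84 + M)*(M + (0 + (3 - 80))) = (-84 + M)*(M + (0 - 77)) = (-84 + M)*(M - 77) = (-84 + M)*(-77 + M))
√(B + F(137)) = √(36548 + (6468 + 137² - 161*137)) = √(36548 + (6468 + 18769 - 22057)) = √(36548 + 3180) = √39728 = 4*√2483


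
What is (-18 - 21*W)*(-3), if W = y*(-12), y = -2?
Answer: 1566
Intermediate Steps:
W = 24 (W = -2*(-12) = 24)
(-18 - 21*W)*(-3) = (-18 - 21*24)*(-3) = (-18 - 504)*(-3) = -522*(-3) = 1566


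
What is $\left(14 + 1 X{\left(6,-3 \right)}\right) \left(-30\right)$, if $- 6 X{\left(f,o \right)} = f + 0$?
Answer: $-390$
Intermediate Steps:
$X{\left(f,o \right)} = - \frac{f}{6}$ ($X{\left(f,o \right)} = - \frac{f + 0}{6} = - \frac{f}{6}$)
$\left(14 + 1 X{\left(6,-3 \right)}\right) \left(-30\right) = \left(14 + 1 \left(\left(- \frac{1}{6}\right) 6\right)\right) \left(-30\right) = \left(14 + 1 \left(-1\right)\right) \left(-30\right) = \left(14 - 1\right) \left(-30\right) = 13 \left(-30\right) = -390$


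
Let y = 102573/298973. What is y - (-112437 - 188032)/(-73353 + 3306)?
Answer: -82647187406/20942161731 ≈ -3.9464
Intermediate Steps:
y = 102573/298973 (y = 102573*(1/298973) = 102573/298973 ≈ 0.34308)
y - (-112437 - 188032)/(-73353 + 3306) = 102573/298973 - (-112437 - 188032)/(-73353 + 3306) = 102573/298973 - (-300469)/(-70047) = 102573/298973 - (-300469)*(-1)/70047 = 102573/298973 - 1*300469/70047 = 102573/298973 - 300469/70047 = -82647187406/20942161731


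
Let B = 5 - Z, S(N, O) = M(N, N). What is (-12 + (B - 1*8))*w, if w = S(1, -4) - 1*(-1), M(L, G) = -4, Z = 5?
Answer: 60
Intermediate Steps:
S(N, O) = -4
B = 0 (B = 5 - 1*5 = 5 - 5 = 0)
w = -3 (w = -4 - 1*(-1) = -4 + 1 = -3)
(-12 + (B - 1*8))*w = (-12 + (0 - 1*8))*(-3) = (-12 + (0 - 8))*(-3) = (-12 - 8)*(-3) = -20*(-3) = 60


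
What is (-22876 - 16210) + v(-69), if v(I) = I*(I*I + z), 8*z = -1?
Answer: -2940691/8 ≈ -3.6759e+5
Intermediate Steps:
z = -⅛ (z = (⅛)*(-1) = -⅛ ≈ -0.12500)
v(I) = I*(-⅛ + I²) (v(I) = I*(I*I - ⅛) = I*(I² - ⅛) = I*(-⅛ + I²))
(-22876 - 16210) + v(-69) = (-22876 - 16210) + ((-69)³ - ⅛*(-69)) = -39086 + (-328509 + 69/8) = -39086 - 2628003/8 = -2940691/8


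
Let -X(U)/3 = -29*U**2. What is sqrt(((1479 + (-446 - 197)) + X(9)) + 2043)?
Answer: sqrt(9926) ≈ 99.629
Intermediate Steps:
X(U) = 87*U**2 (X(U) = -(-87)*U**2 = 87*U**2)
sqrt(((1479 + (-446 - 197)) + X(9)) + 2043) = sqrt(((1479 + (-446 - 197)) + 87*9**2) + 2043) = sqrt(((1479 - 643) + 87*81) + 2043) = sqrt((836 + 7047) + 2043) = sqrt(7883 + 2043) = sqrt(9926)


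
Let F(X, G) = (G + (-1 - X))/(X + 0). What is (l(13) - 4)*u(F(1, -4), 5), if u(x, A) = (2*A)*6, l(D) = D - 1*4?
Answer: 300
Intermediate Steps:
l(D) = -4 + D (l(D) = D - 4 = -4 + D)
F(X, G) = (-1 + G - X)/X
u(x, A) = 12*A
(l(13) - 4)*u(F(1, -4), 5) = ((-4 + 13) - 4)*(12*5) = (9 - 4)*60 = 5*60 = 300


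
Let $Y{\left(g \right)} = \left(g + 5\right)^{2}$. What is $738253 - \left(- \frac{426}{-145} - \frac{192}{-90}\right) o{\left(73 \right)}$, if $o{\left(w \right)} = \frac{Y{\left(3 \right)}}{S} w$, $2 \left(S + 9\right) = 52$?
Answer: $\frac{5449074503}{7395} \approx 7.3686 \cdot 10^{5}$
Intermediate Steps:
$S = 17$ ($S = -9 + \frac{1}{2} \cdot 52 = -9 + 26 = 17$)
$Y{\left(g \right)} = \left(5 + g\right)^{2}$
$o{\left(w \right)} = \frac{64 w}{17}$ ($o{\left(w \right)} = \frac{\left(5 + 3\right)^{2}}{17} w = 8^{2} \cdot \frac{1}{17} w = 64 \cdot \frac{1}{17} w = \frac{64 w}{17}$)
$738253 - \left(- \frac{426}{-145} - \frac{192}{-90}\right) o{\left(73 \right)} = 738253 - \left(- \frac{426}{-145} - \frac{192}{-90}\right) \frac{64}{17} \cdot 73 = 738253 - \left(\left(-426\right) \left(- \frac{1}{145}\right) - - \frac{32}{15}\right) \frac{4672}{17} = 738253 - \left(\frac{426}{145} + \frac{32}{15}\right) \frac{4672}{17} = 738253 - \frac{2206}{435} \cdot \frac{4672}{17} = 738253 - \frac{10306432}{7395} = \frac{5449074503}{7395}$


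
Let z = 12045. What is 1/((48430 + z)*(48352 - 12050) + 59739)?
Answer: 1/2195423189 ≈ 4.5549e-10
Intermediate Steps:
1/((48430 + z)*(48352 - 12050) + 59739) = 1/((48430 + 12045)*(48352 - 12050) + 59739) = 1/(60475*36302 + 59739) = 1/(2195363450 + 59739) = 1/2195423189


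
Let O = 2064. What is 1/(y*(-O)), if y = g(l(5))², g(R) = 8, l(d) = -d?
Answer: -1/132096 ≈ -7.5703e-6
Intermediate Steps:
y = 64 (y = 8² = 64)
1/(y*(-O)) = 1/(64*(-1*2064)) = 1/(64*(-2064)) = 1/(-132096) = -1/132096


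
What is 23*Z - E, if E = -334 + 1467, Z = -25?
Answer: -1708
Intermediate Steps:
E = 1133
23*Z - E = 23*(-25) - 1*1133 = -575 - 1133 = -1708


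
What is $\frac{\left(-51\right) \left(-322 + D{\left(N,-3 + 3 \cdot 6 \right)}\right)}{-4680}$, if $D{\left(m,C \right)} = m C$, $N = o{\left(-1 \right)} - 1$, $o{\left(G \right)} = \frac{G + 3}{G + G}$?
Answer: $- \frac{748}{195} \approx -3.8359$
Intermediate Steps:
$o{\left(G \right)} = \frac{3 + G}{2 G}$
$N = -2$ ($N = \frac{3 - 1}{2 \left(-1\right)} - 1 = \frac{1}{2} \left(-1\right) 2 - 1 = -1 - 1 = -2$)
$D{\left(m,C \right)} = C m$
$\frac{\left(-51\right) \left(-322 + D{\left(N,-3 + 3 \cdot 6 \right)}\right)}{-4680} = \frac{\left(-51\right) \left(-322 + \left(-3 + 3 \cdot 6\right) \left(-2\right)\right)}{-4680} = - 51 \left(-322 + \left(-3 + 18\right) \left(-2\right)\right) \left(- \frac{1}{4680}\right) = - 51 \left(-322 + 15 \left(-2\right)\right) \left(- \frac{1}{4680}\right) = - 51 \left(-322 - 30\right) \left(- \frac{1}{4680}\right) = \left(-51\right) \left(-352\right) \left(- \frac{1}{4680}\right) = 17952 \left(- \frac{1}{4680}\right) = - \frac{748}{195}$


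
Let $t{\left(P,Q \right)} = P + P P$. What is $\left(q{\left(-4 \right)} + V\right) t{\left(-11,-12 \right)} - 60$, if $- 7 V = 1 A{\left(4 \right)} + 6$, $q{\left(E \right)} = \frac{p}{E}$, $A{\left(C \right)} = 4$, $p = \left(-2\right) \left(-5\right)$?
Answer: $- \frac{3445}{7} \approx -492.14$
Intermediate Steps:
$p = 10$
$t{\left(P,Q \right)} = P + P^{2}$
$q{\left(E \right)} = \frac{10}{E}$
$V = - \frac{10}{7}$ ($V = - \frac{1 \cdot 4 + 6}{7} = - \frac{4 + 6}{7} = \left(- \frac{1}{7}\right) 10 = - \frac{10}{7} \approx -1.4286$)
$\left(q{\left(-4 \right)} + V\right) t{\left(-11,-12 \right)} - 60 = \left(\frac{10}{-4} - \frac{10}{7}\right) \left(- 11 \left(1 - 11\right)\right) - 60 = \left(10 \left(- \frac{1}{4}\right) - \frac{10}{7}\right) \left(\left(-11\right) \left(-10\right)\right) - 60 = \left(- \frac{5}{2} - \frac{10}{7}\right) 110 - 60 = \left(- \frac{55}{14}\right) 110 - 60 = - \frac{3025}{7} - 60 = - \frac{3445}{7}$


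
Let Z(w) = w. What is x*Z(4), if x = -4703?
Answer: -18812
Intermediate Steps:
x*Z(4) = -4703*4 = -18812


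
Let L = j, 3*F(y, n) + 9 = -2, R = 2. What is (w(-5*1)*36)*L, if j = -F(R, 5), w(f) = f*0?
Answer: 0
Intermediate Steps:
F(y, n) = -11/3 (F(y, n) = -3 + (⅓)*(-2) = -3 - ⅔ = -11/3)
w(f) = 0
j = 11/3 (j = -1*(-11/3) = 11/3 ≈ 3.6667)
L = 11/3 ≈ 3.6667
(w(-5*1)*36)*L = (0*36)*(11/3) = 0*(11/3) = 0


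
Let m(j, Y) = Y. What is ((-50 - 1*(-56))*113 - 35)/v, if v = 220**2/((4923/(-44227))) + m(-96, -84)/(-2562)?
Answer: -193094829/130575784954 ≈ -0.0014788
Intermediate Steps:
v = -130575784954/300303 (v = 220**2/((4923/(-44227))) - 84/(-2562) = 48400/((4923*(-1/44227))) - 84*(-1/2562) = 48400/(-4923/44227) + 2/61 = 48400*(-44227/4923) + 2/61 = -2140586800/4923 + 2/61 = -130575784954/300303 ≈ -4.3481e+5)
((-50 - 1*(-56))*113 - 35)/v = ((-50 - 1*(-56))*113 - 35)/(-130575784954/300303) = ((-50 + 56)*113 - 35)*(-300303/130575784954) = (6*113 - 35)*(-300303/130575784954) = (678 - 35)*(-300303/130575784954) = 643*(-300303/130575784954) = -193094829/130575784954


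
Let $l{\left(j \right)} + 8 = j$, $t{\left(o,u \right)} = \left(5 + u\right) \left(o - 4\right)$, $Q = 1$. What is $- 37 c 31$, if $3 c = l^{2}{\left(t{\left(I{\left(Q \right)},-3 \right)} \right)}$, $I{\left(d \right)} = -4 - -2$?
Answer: $- \frac{458800}{3} \approx -1.5293 \cdot 10^{5}$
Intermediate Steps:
$I{\left(d \right)} = -2$ ($I{\left(d \right)} = -4 + 2 = -2$)
$t{\left(o,u \right)} = \left(-4 + o\right) \left(5 + u\right)$ ($t{\left(o,u \right)} = \left(5 + u\right) \left(-4 + o\right) = \left(-4 + o\right) \left(5 + u\right)$)
$l{\left(j \right)} = -8 + j$
$c = \frac{400}{3}$ ($c = \frac{\left(-8 - 12\right)^{2}}{3} = \frac{\left(-20\right)^{2}}{3} = \frac{1}{3} \cdot 400 = \frac{400}{3} \approx 133.33$)
$- 37 c 31 = \left(-37\right) \frac{400}{3} \cdot 31 = \left(- \frac{14800}{3}\right) 31 = - \frac{458800}{3}$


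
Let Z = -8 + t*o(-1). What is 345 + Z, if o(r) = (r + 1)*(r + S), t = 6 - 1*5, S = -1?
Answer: 337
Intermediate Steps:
t = 1 (t = 6 - 5 = 1)
o(r) = (1 + r)*(-1 + r) (o(r) = (r + 1)*(r - 1) = (1 + r)*(-1 + r))
Z = -8 (Z = -8 + 1*(-1 + (-1)²) = -8 + 1*(-1 + 1) = -8 + 1*0 = -8 + 0 = -8)
345 + Z = 345 - 8 = 337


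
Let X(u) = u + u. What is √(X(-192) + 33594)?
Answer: 9*√410 ≈ 182.24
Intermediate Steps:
X(u) = 2*u
√(X(-192) + 33594) = √(2*(-192) + 33594) = √(-384 + 33594) = √33210 = 9*√410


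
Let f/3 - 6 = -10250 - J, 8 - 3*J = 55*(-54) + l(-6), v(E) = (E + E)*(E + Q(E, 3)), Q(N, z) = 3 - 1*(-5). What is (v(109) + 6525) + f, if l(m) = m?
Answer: -1685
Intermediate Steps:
Q(N, z) = 8 (Q(N, z) = 3 + 5 = 8)
v(E) = 2*E*(8 + E) (v(E) = (E + E)*(E + 8) = (2*E)*(8 + E) = 2*E*(8 + E))
J = 2984/3 (J = 8/3 - (55*(-54) - 6)/3 = 8/3 - (-2970 - 6)/3 = 8/3 - ⅓*(-2976) = 8/3 + 992 = 2984/3 ≈ 994.67)
f = -33716 (f = 18 + 3*(-10250 - 1*2984/3) = 18 + 3*(-10250 - 2984/3) = 18 + 3*(-33734/3) = 18 - 33734 = -33716)
(v(109) + 6525) + f = (2*109*(8 + 109) + 6525) - 33716 = (2*109*117 + 6525) - 33716 = (25506 + 6525) - 33716 = 32031 - 33716 = -1685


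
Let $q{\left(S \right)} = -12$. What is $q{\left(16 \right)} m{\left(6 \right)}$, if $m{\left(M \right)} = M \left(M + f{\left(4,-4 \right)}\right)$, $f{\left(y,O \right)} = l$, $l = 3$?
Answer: $-648$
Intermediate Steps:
$f{\left(y,O \right)} = 3$
$m{\left(M \right)} = M \left(3 + M\right)$ ($m{\left(M \right)} = M \left(M + 3\right) = M \left(3 + M\right)$)
$q{\left(16 \right)} m{\left(6 \right)} = - 12 \cdot 6 \left(3 + 6\right) = - 12 \cdot 6 \cdot 9 = \left(-12\right) 54 = -648$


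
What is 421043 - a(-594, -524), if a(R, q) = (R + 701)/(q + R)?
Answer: 470726181/1118 ≈ 4.2104e+5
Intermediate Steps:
a(R, q) = (701 + R)/(R + q)
421043 - a(-594, -524) = 421043 - (701 - 594)/(-594 - 524) = 421043 - 107/(-1118) = 421043 - (-1)*107/1118 = 421043 - 1*(-107/1118) = 421043 + 107/1118 = 470726181/1118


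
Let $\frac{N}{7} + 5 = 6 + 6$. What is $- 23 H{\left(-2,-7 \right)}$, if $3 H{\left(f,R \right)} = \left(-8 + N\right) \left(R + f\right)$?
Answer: $2829$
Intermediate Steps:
$N = 49$ ($N = -35 + 7 \left(6 + 6\right) = -35 + 7 \cdot 12 = -35 + 84 = 49$)
$H{\left(f,R \right)} = \frac{41 R}{3} + \frac{41 f}{3}$ ($H{\left(f,R \right)} = \frac{\left(-8 + 49\right) \left(R + f\right)}{3} = \frac{41 \left(R + f\right)}{3} = \frac{41 R + 41 f}{3} = \frac{41 R}{3} + \frac{41 f}{3}$)
$- 23 H{\left(-2,-7 \right)} = - 23 \left(\frac{41}{3} \left(-7\right) + \frac{41}{3} \left(-2\right)\right) = - 23 \left(- \frac{287}{3} - \frac{82}{3}\right) = \left(-23\right) \left(-123\right) = 2829$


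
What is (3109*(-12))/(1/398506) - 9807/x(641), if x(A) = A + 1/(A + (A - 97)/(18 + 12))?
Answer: -94223758690533345/6337582 ≈ -1.4867e+10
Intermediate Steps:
x(A) = A + 1/(-97/30 + 31*A/30) (x(A) = A + 1/(A + (-97 + A)/30) = A + 1/(A + (-97 + A)*(1/30)) = A + 1/(A + (-97/30 + A/30)) = A + 1/(-97/30 + 31*A/30))
(3109*(-12))/(1/398506) - 9807/x(641) = (3109*(-12))/(1/398506) - 9807*(-97 + 31*641)/(30 - 97*641 + 31*641²) = -37308/1/398506 - 9807*(-97 + 19871)/(30 - 62177 + 31*410881) = -37308*398506 - 9807*19774/(30 - 62177 + 12737311) = -14867461848 - 9807/((1/19774)*12675164) = -14867461848 - 9807/6337582/9887 = -14867461848 - 9807*9887/6337582 = -14867461848 - 96961809/6337582 = -94223758690533345/6337582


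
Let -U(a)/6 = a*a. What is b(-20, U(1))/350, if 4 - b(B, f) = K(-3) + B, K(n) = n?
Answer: 27/350 ≈ 0.077143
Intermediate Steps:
U(a) = -6*a**2 (U(a) = -6*a*a = -6*a**2)
b(B, f) = 7 - B (b(B, f) = 4 - (-3 + B) = 4 + (3 - B) = 7 - B)
b(-20, U(1))/350 = (7 - 1*(-20))/350 = (7 + 20)*(1/350) = 27*(1/350) = 27/350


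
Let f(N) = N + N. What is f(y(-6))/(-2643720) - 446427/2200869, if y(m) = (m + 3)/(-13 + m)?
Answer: -415265647881/2047243452980 ≈ -0.20284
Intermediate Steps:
y(m) = (3 + m)/(-13 + m)
f(N) = 2*N
f(y(-6))/(-2643720) - 446427/2200869 = (2*((3 - 6)/(-13 - 6)))/(-2643720) - 446427/2200869 = (2*(-3/(-19)))*(-1/2643720) - 446427*1/2200869 = (2*(-1/19*(-3)))*(-1/2643720) - 49603/244541 = (2*(3/19))*(-1/2643720) - 49603/244541 = (6/19)*(-1/2643720) - 49603/244541 = -1/8371780 - 49603/244541 = -415265647881/2047243452980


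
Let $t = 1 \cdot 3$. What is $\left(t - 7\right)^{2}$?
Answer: $16$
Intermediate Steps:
$t = 3$
$\left(t - 7\right)^{2} = \left(3 - 7\right)^{2} = \left(-4\right)^{2} = 16$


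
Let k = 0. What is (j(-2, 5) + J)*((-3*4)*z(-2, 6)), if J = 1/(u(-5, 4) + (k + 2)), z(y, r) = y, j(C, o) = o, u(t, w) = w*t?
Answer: 356/3 ≈ 118.67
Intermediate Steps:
u(t, w) = t*w
J = -1/18 (J = 1/(-5*4 + (0 + 2)) = 1/(-20 + 2) = 1/(-18) = -1/18 ≈ -0.055556)
(j(-2, 5) + J)*((-3*4)*z(-2, 6)) = (5 - 1/18)*(-3*4*(-2)) = 89*(-12*(-2))/18 = (89/18)*24 = 356/3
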